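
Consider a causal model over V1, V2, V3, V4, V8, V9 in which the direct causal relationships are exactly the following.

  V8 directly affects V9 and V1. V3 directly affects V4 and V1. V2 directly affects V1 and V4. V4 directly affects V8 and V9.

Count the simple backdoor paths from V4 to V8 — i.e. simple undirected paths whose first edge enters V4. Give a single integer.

2

A backdoor path from V4 to V8 is any simple undirected path whose first edge points into V4 (i.e. leaves V4 via a parent).
Parents of V4: {V2, V3}.
Enumerating:
  P1: V4 <- V3 -> V1 <- V8
  P2: V4 <- V2 -> V1 <- V8
That exhausts the simple backdoor paths. Count: 2.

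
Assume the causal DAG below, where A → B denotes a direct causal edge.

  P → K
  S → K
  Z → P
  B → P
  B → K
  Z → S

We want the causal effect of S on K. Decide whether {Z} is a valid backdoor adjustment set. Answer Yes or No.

Yes

Backdoor paths from S to K (paths whose first edge points into S):
  P1: S <- Z -> P <- B -> K
  P2: S <- Z -> P -> K
Condition 1 (no descendant of S in the set): holds — descendants of S are {K}; none are in {Z}.
Condition 2 (every backdoor path blocked by {Z}):
  P1: blocked at fork node Z ∈ conditioning set.
  P2: blocked at fork node Z ∈ conditioning set.
{Z} satisfies the backdoor criterion.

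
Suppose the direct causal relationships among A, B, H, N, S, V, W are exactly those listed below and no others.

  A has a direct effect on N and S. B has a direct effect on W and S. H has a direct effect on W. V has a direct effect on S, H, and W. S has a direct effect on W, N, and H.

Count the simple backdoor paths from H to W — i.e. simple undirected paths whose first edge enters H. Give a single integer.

6

A backdoor path from H to W is any simple undirected path whose first edge points into H (i.e. leaves H via a parent).
Parents of H: {S, V}.
Enumerating:
  P1: H <- V -> S <- B -> W
  P2: H <- V -> S -> W
  P3: H <- V -> W
  P4: H <- S <- V -> W
  P5: H <- S <- B -> W
  P6: H <- S -> W
That exhausts the simple backdoor paths. Count: 6.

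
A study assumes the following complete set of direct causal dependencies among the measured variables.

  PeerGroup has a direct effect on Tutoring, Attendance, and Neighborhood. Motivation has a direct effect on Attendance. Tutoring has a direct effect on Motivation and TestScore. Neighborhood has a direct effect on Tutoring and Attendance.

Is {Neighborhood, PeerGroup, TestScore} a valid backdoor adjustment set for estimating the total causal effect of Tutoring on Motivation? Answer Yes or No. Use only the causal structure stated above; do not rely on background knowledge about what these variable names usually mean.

No

Backdoor paths from Tutoring to Motivation (paths whose first edge points into Tutoring):
  P1: Tutoring <- PeerGroup -> Neighborhood -> Attendance <- Motivation
  P2: Tutoring <- PeerGroup -> Attendance <- Motivation
  P3: Tutoring <- Neighborhood <- PeerGroup -> Attendance <- Motivation
  P4: Tutoring <- Neighborhood -> Attendance <- Motivation
Condition 1 (no descendant of Tutoring in the set): FAILS — TestScore is a descendant of Tutoring.
Condition 2 (every backdoor path blocked by {Neighborhood, PeerGroup, TestScore}):
  P1: blocked at fork node PeerGroup ∈ conditioning set.
  P2: blocked at fork node PeerGroup ∈ conditioning set.
  P3: blocked at chain node Neighborhood ∈ conditioning set.
  P4: blocked at fork node Neighborhood ∈ conditioning set.
{Neighborhood, PeerGroup, TestScore} does not satisfy the backdoor criterion.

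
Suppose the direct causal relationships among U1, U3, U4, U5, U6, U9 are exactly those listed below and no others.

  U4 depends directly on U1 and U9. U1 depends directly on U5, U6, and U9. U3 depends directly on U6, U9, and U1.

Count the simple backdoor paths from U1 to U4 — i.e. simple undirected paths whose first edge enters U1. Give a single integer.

A backdoor path from U1 to U4 is any simple undirected path whose first edge points into U1 (i.e. leaves U1 via a parent).
Parents of U1: {U5, U6, U9}.
Enumerating:
  P1: U1 <- U9 -> U4
  P2: U1 <- U6 -> U3 <- U9 -> U4
That exhausts the simple backdoor paths. Count: 2.

2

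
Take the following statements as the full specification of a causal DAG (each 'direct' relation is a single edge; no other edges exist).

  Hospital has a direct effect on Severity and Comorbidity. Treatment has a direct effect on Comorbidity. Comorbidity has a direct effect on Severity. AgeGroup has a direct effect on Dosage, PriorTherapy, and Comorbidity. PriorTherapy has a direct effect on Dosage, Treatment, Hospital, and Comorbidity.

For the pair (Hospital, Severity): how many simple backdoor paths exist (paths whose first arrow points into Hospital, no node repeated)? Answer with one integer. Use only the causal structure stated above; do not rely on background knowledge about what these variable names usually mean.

A backdoor path from Hospital to Severity is any simple undirected path whose first edge points into Hospital (i.e. leaves Hospital via a parent).
Parents of Hospital: {PriorTherapy}.
Enumerating:
  P1: Hospital <- PriorTherapy <- AgeGroup -> Comorbidity -> Severity
  P2: Hospital <- PriorTherapy -> Treatment -> Comorbidity -> Severity
  P3: Hospital <- PriorTherapy -> Dosage <- AgeGroup -> Comorbidity -> Severity
  P4: Hospital <- PriorTherapy -> Comorbidity -> Severity
That exhausts the simple backdoor paths. Count: 4.

4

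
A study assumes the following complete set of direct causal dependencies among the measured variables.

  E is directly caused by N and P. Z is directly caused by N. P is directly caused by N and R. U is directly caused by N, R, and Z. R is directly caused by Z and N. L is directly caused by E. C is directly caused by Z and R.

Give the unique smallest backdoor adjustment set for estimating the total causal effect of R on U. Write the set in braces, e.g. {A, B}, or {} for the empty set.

Variables eligible for adjustment (non-descendants of R, excluding R and U): {N, Z}.
Backdoor paths from R to U:
  P1: R <- N -> Z -> U
  P2: R <- N -> U
  P3: R <- Z <- N -> U
  P4: R <- Z -> U
The empty set is not sufficient: P1 (R <- N -> Z -> U) has no collider blocking it and no conditioned non-collider, so it is open.
Try {N, Z}:
  P1: blocked at fork node N ∈ conditioning set.
  P2: blocked at fork node N ∈ conditioning set.
  P3: blocked at chain node Z ∈ conditioning set.
  P4: blocked at fork node Z ∈ conditioning set.
{N, Z} contains no descendant of R and blocks every backdoor path.
Every element of {N, Z} is needed (dropping N leaves P2 open; dropping Z leaves P4 open), so no proper subset is valid.
Among all size-2 subsets of the eligible variables, only {N, Z} blocks every backdoor path, so it is the unique smallest valid adjustment set.

{N, Z}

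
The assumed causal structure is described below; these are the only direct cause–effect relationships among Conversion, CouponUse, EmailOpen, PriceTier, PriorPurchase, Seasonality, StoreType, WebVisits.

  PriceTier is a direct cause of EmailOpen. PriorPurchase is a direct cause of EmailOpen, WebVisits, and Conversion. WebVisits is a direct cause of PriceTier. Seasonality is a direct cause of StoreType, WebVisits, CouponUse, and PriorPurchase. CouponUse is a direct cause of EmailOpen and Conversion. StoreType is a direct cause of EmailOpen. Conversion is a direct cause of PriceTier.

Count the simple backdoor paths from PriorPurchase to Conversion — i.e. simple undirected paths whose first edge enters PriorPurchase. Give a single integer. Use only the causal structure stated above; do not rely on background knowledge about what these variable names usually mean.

6

A backdoor path from PriorPurchase to Conversion is any simple undirected path whose first edge points into PriorPurchase (i.e. leaves PriorPurchase via a parent).
Parents of PriorPurchase: {Seasonality}.
Enumerating:
  P1: PriorPurchase <- Seasonality -> StoreType -> EmailOpen <- CouponUse -> Conversion
  P2: PriorPurchase <- Seasonality -> StoreType -> EmailOpen <- PriceTier <- Conversion
  P3: PriorPurchase <- Seasonality -> CouponUse -> Conversion
  P4: PriorPurchase <- Seasonality -> CouponUse -> EmailOpen <- PriceTier <- Conversion
  P5: PriorPurchase <- Seasonality -> WebVisits -> PriceTier <- Conversion
  P6: PriorPurchase <- Seasonality -> WebVisits -> PriceTier -> EmailOpen <- CouponUse -> Conversion
That exhausts the simple backdoor paths. Count: 6.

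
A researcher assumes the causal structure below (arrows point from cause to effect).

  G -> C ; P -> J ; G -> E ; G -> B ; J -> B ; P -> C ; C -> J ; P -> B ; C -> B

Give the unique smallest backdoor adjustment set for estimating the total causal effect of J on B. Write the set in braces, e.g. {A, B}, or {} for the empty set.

{C, P}

Variables eligible for adjustment (non-descendants of J, excluding J and B): {C, E, G, P}.
Backdoor paths from J to B:
  P1: J <- P -> C <- G -> B
  P2: J <- P -> C -> B
  P3: J <- P -> B
  P4: J <- C <- G -> B
  P5: J <- C <- P -> B
  P6: J <- C -> B
The empty set is not sufficient: P2 (J <- P -> C -> B) has no collider blocking it and no conditioned non-collider, so it is open.
Try {C, P}:
  P1: blocked at fork node P ∈ conditioning set.
  P2: blocked at fork node P ∈ conditioning set.
  P3: blocked at fork node P ∈ conditioning set.
  P4: blocked at chain node C ∈ conditioning set.
  P5: blocked at chain node C ∈ conditioning set.
  P6: blocked at fork node C ∈ conditioning set.
{C, P} contains no descendant of J and blocks every backdoor path.
Every element of {C, P} is needed (dropping C leaves P4 open; dropping P leaves P1 open), so no proper subset is valid.
Among all size-2 subsets of the eligible variables, only {C, P} blocks every backdoor path, so it is the unique smallest valid adjustment set.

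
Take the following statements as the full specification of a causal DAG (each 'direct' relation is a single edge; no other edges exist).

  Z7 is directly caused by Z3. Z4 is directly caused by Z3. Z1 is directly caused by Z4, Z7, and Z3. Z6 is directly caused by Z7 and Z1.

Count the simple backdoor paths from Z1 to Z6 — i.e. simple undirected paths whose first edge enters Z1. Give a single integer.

A backdoor path from Z1 to Z6 is any simple undirected path whose first edge points into Z1 (i.e. leaves Z1 via a parent).
Parents of Z1: {Z3, Z4, Z7}.
Enumerating:
  P1: Z1 <- Z3 -> Z7 -> Z6
  P2: Z1 <- Z7 -> Z6
  P3: Z1 <- Z4 <- Z3 -> Z7 -> Z6
That exhausts the simple backdoor paths. Count: 3.

3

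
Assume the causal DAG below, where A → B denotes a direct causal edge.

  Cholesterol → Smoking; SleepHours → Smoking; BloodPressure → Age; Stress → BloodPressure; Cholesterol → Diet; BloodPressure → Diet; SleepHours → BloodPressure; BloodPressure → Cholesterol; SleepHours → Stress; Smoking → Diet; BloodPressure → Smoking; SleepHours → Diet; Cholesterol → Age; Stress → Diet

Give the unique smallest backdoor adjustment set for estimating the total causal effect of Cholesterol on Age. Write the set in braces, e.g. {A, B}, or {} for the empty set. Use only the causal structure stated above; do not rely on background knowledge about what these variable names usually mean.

Variables eligible for adjustment (non-descendants of Cholesterol, excluding Cholesterol and Age): {BloodPressure, SleepHours, Stress}.
Backdoor paths from Cholesterol to Age:
  P1: Cholesterol <- BloodPressure -> Age
The empty set is not sufficient: P1 (Cholesterol <- BloodPressure -> Age) has no collider blocking it and no conditioned non-collider, so it is open.
Try {BloodPressure}:
  P1: blocked at fork node BloodPressure ∈ conditioning set.
{BloodPressure} contains no descendant of Cholesterol and blocks every backdoor path.
No other singleton works — e.g. {SleepHours} leaves P1 open — so {BloodPressure} is the unique smallest valid adjustment set.

{BloodPressure}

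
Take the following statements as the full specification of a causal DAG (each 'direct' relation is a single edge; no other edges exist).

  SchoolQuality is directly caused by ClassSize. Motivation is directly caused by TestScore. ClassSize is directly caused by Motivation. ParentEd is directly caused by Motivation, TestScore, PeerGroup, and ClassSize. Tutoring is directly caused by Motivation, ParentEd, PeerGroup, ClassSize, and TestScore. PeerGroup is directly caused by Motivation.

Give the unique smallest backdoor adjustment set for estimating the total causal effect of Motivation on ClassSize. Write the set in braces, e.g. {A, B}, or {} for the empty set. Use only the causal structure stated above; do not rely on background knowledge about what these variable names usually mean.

{}

Variables eligible for adjustment (non-descendants of Motivation, excluding Motivation and ClassSize): {TestScore}.
Backdoor paths from Motivation to ClassSize:
  P1: Motivation <- TestScore -> ParentEd <- ClassSize
  P2: Motivation <- TestScore -> ParentEd <- PeerGroup -> Tutoring <- ClassSize
  P3: Motivation <- TestScore -> ParentEd -> Tutoring <- ClassSize
  P4: Motivation <- TestScore -> Tutoring <- ClassSize
  P5: Motivation <- TestScore -> Tutoring <- PeerGroup -> ParentEd <- ClassSize
  P6: Motivation <- TestScore -> Tutoring <- ParentEd <- ClassSize
Each backdoor path contains an unconditioned collider, so every path is already blocked with the empty conditioning set:
  P1: blocked at collider ParentEd (neither it nor any descendant is in the conditioning set).
  P2: blocked at collider ParentEd (neither it nor any descendant is in the conditioning set).
  P3: blocked at collider Tutoring (neither it nor any descendant is in the conditioning set).
  P4: blocked at collider Tutoring (neither it nor any descendant is in the conditioning set).
  P5: blocked at collider Tutoring (neither it nor any descendant is in the conditioning set).
  P6: blocked at collider Tutoring (neither it nor any descendant is in the conditioning set).
The empty set is therefore the unique smallest valid set.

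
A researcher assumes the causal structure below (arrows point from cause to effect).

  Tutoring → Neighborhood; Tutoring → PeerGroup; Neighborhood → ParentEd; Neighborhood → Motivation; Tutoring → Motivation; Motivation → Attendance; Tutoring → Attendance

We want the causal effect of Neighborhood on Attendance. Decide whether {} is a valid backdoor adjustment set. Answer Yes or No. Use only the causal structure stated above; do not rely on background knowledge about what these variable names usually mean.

Backdoor paths from Neighborhood to Attendance (paths whose first edge points into Neighborhood):
  P1: Neighborhood <- Tutoring -> Motivation -> Attendance
  P2: Neighborhood <- Tutoring -> Attendance
Condition 1 (no descendant of Neighborhood in the set): holds — descendants of Neighborhood are {Attendance, Motivation, ParentEd}; none are in {}.
Condition 2 (every backdoor path blocked by {}):
  P1: open — no interior node is in the conditioning set.
  P2: open — no interior node is in the conditioning set.
{} does not satisfy the backdoor criterion.

No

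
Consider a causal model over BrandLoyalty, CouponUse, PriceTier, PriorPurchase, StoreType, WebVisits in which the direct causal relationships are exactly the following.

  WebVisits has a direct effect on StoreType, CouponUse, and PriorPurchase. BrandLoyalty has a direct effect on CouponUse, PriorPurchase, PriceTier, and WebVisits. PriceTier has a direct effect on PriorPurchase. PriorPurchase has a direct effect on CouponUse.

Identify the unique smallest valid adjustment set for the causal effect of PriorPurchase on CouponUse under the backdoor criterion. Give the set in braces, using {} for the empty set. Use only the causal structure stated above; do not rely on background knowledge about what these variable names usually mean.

{BrandLoyalty, WebVisits}

Variables eligible for adjustment (non-descendants of PriorPurchase, excluding PriorPurchase and CouponUse): {BrandLoyalty, PriceTier, StoreType, WebVisits}.
Backdoor paths from PriorPurchase to CouponUse:
  P1: PriorPurchase <- BrandLoyalty -> WebVisits -> CouponUse
  P2: PriorPurchase <- BrandLoyalty -> CouponUse
  P3: PriorPurchase <- PriceTier <- BrandLoyalty -> WebVisits -> CouponUse
  P4: PriorPurchase <- PriceTier <- BrandLoyalty -> CouponUse
  P5: PriorPurchase <- WebVisits <- BrandLoyalty -> CouponUse
  P6: PriorPurchase <- WebVisits -> CouponUse
The empty set is not sufficient: P1 (PriorPurchase <- BrandLoyalty -> WebVisits -> CouponUse) has no collider blocking it and no conditioned non-collider, so it is open.
Try {BrandLoyalty, WebVisits}:
  P1: blocked at fork node BrandLoyalty ∈ conditioning set.
  P2: blocked at fork node BrandLoyalty ∈ conditioning set.
  P3: blocked at fork node BrandLoyalty ∈ conditioning set.
  P4: blocked at fork node BrandLoyalty ∈ conditioning set.
  P5: blocked at chain node WebVisits ∈ conditioning set.
  P6: blocked at fork node WebVisits ∈ conditioning set.
{BrandLoyalty, WebVisits} contains no descendant of PriorPurchase and blocks every backdoor path.
Every element of {BrandLoyalty, WebVisits} is needed (dropping BrandLoyalty leaves P2 open; dropping WebVisits leaves P6 open), so no proper subset is valid.
Among all size-2 subsets of the eligible variables, only {BrandLoyalty, WebVisits} blocks every backdoor path, so it is the unique smallest valid adjustment set.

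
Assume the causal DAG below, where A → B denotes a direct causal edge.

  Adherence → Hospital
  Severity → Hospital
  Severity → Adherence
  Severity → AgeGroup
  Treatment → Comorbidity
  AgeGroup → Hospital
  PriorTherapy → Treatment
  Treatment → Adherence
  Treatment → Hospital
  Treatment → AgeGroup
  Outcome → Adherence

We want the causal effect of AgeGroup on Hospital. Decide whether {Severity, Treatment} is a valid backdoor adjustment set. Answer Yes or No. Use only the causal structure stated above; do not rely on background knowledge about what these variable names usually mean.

Yes

Backdoor paths from AgeGroup to Hospital (paths whose first edge points into AgeGroup):
  P1: AgeGroup <- Treatment -> Adherence <- Severity -> Hospital
  P2: AgeGroup <- Treatment -> Adherence -> Hospital
  P3: AgeGroup <- Treatment -> Hospital
  P4: AgeGroup <- Severity -> Adherence <- Treatment -> Hospital
  P5: AgeGroup <- Severity -> Adherence -> Hospital
  P6: AgeGroup <- Severity -> Hospital
Condition 1 (no descendant of AgeGroup in the set): holds — descendants of AgeGroup are {Hospital}; none are in {Severity, Treatment}.
Condition 2 (every backdoor path blocked by {Severity, Treatment}):
  P1: blocked at fork node Treatment ∈ conditioning set.
  P2: blocked at fork node Treatment ∈ conditioning set.
  P3: blocked at fork node Treatment ∈ conditioning set.
  P4: blocked at fork node Severity ∈ conditioning set.
  P5: blocked at fork node Severity ∈ conditioning set.
  P6: blocked at fork node Severity ∈ conditioning set.
{Severity, Treatment} satisfies the backdoor criterion.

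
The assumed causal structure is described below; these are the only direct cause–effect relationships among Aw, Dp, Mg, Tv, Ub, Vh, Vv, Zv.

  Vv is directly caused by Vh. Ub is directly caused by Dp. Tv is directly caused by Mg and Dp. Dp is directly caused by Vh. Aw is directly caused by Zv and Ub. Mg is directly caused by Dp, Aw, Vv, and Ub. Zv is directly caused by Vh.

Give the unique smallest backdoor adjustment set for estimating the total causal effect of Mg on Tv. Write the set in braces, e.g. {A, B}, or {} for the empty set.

Variables eligible for adjustment (non-descendants of Mg, excluding Mg and Tv): {Aw, Dp, Ub, Vh, Vv, Zv}.
Backdoor paths from Mg to Tv:
  P1: Mg <- Dp -> Tv
  P2: Mg <- Ub <- Dp -> Tv
  P3: Mg <- Ub -> Aw <- Zv <- Vh -> Dp -> Tv
  P4: Mg <- Aw <- Zv <- Vh -> Dp -> Tv
  P5: Mg <- Aw <- Ub <- Dp -> Tv
  P6: Mg <- Vv <- Vh -> Zv -> Aw <- Ub <- Dp -> Tv
  P7: Mg <- Vv <- Vh -> Dp -> Tv
The empty set is not sufficient: P1 (Mg <- Dp -> Tv) has no collider blocking it and no conditioned non-collider, so it is open.
Try {Dp}:
  P1: blocked at fork node Dp ∈ conditioning set.
  P2: blocked at fork node Dp ∈ conditioning set.
  P3: blocked at collider Aw (neither it nor any descendant is in the conditioning set).
  P4: blocked at chain node Dp ∈ conditioning set.
  P5: blocked at fork node Dp ∈ conditioning set.
  P6: blocked at collider Aw (neither it nor any descendant is in the conditioning set).
  P7: blocked at chain node Dp ∈ conditioning set.
{Dp} contains no descendant of Mg and blocks every backdoor path.
No other singleton works — e.g. {Vh} leaves P1 open — so {Dp} is the unique smallest valid adjustment set.

{Dp}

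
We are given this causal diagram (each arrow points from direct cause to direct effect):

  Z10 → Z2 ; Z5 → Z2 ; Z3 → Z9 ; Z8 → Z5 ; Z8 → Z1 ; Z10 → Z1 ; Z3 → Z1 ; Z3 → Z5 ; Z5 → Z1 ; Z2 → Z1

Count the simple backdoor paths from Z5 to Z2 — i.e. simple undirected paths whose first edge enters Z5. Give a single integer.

A backdoor path from Z5 to Z2 is any simple undirected path whose first edge points into Z5 (i.e. leaves Z5 via a parent).
Parents of Z5: {Z3, Z8}.
Enumerating:
  P1: Z5 <- Z8 -> Z1 <- Z10 -> Z2
  P2: Z5 <- Z8 -> Z1 <- Z2
  P3: Z5 <- Z3 -> Z1 <- Z10 -> Z2
  P4: Z5 <- Z3 -> Z1 <- Z2
That exhausts the simple backdoor paths. Count: 4.

4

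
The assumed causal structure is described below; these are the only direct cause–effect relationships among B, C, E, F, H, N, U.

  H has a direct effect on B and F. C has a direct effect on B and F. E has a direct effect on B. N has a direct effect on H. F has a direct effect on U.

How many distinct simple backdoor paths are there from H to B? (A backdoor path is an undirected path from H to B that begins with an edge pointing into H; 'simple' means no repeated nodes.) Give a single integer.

0

A backdoor path from H to B is any simple undirected path whose first edge points into H (i.e. leaves H via a parent).
Parents of H: {N}.
No simple path from any parent of H reaches B without revisiting H, so there are no backdoor paths.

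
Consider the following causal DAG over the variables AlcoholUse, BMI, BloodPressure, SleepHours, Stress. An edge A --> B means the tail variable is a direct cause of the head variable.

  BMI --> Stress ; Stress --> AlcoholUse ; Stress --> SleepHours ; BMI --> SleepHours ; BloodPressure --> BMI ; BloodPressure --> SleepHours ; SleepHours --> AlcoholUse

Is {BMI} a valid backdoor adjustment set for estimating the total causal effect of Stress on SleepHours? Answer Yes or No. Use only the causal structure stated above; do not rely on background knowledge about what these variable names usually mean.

Backdoor paths from Stress to SleepHours (paths whose first edge points into Stress):
  P1: Stress <- BMI <- BloodPressure -> SleepHours
  P2: Stress <- BMI -> SleepHours
Condition 1 (no descendant of Stress in the set): holds — descendants of Stress are {AlcoholUse, SleepHours}; none are in {BMI}.
Condition 2 (every backdoor path blocked by {BMI}):
  P1: blocked at chain node BMI ∈ conditioning set.
  P2: blocked at fork node BMI ∈ conditioning set.
{BMI} satisfies the backdoor criterion.

Yes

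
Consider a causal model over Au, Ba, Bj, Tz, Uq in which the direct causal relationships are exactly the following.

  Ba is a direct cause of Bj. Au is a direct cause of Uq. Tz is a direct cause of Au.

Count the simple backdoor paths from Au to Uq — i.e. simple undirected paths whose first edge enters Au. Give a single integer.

0

A backdoor path from Au to Uq is any simple undirected path whose first edge points into Au (i.e. leaves Au via a parent).
Parents of Au: {Tz}.
No simple path from any parent of Au reaches Uq without revisiting Au, so there are no backdoor paths.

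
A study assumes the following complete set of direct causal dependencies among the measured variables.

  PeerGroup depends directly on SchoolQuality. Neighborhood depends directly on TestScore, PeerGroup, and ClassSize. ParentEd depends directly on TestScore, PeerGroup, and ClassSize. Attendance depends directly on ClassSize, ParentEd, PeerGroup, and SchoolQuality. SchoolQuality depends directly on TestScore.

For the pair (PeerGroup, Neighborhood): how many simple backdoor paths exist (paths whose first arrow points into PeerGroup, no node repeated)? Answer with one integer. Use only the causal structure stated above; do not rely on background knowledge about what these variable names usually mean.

A backdoor path from PeerGroup to Neighborhood is any simple undirected path whose first edge points into PeerGroup (i.e. leaves PeerGroup via a parent).
Parents of PeerGroup: {SchoolQuality}.
Enumerating:
  P1: PeerGroup <- SchoolQuality <- TestScore -> Neighborhood
  P2: PeerGroup <- SchoolQuality <- TestScore -> ParentEd <- ClassSize -> Neighborhood
  P3: PeerGroup <- SchoolQuality <- TestScore -> ParentEd -> Attendance <- ClassSize -> Neighborhood
  P4: PeerGroup <- SchoolQuality -> Attendance <- ClassSize -> Neighborhood
  P5: PeerGroup <- SchoolQuality -> Attendance <- ClassSize -> ParentEd <- TestScore -> Neighborhood
  P6: PeerGroup <- SchoolQuality -> Attendance <- ParentEd <- TestScore -> Neighborhood
  P7: PeerGroup <- SchoolQuality -> Attendance <- ParentEd <- ClassSize -> Neighborhood
That exhausts the simple backdoor paths. Count: 7.

7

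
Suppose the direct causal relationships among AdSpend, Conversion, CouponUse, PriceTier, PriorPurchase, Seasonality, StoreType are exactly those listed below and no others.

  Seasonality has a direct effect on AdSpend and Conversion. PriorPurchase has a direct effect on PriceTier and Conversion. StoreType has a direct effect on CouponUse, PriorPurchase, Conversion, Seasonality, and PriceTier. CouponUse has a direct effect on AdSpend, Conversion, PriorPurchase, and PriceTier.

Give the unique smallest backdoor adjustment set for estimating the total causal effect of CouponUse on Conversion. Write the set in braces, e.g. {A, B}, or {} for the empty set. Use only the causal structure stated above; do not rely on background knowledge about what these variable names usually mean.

{StoreType}

Variables eligible for adjustment (non-descendants of CouponUse, excluding CouponUse and Conversion): {Seasonality, StoreType}.
Backdoor paths from CouponUse to Conversion:
  P1: CouponUse <- StoreType -> Seasonality -> Conversion
  P2: CouponUse <- StoreType -> PriorPurchase -> Conversion
  P3: CouponUse <- StoreType -> Conversion
  P4: CouponUse <- StoreType -> PriceTier <- PriorPurchase -> Conversion
The empty set is not sufficient: P1 (CouponUse <- StoreType -> Seasonality -> Conversion) has no collider blocking it and no conditioned non-collider, so it is open.
Try {StoreType}:
  P1: blocked at fork node StoreType ∈ conditioning set.
  P2: blocked at fork node StoreType ∈ conditioning set.
  P3: blocked at fork node StoreType ∈ conditioning set.
  P4: blocked at fork node StoreType ∈ conditioning set.
{StoreType} contains no descendant of CouponUse and blocks every backdoor path.
No other singleton works — e.g. {Seasonality} leaves P2 open — so {StoreType} is the unique smallest valid adjustment set.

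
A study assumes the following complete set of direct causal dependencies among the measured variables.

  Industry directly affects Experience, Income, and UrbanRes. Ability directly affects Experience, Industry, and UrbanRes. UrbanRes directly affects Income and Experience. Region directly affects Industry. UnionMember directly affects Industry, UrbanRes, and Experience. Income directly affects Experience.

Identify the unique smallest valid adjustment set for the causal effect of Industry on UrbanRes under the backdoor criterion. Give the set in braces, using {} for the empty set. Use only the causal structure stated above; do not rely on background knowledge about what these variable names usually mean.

Variables eligible for adjustment (non-descendants of Industry, excluding Industry and UrbanRes): {Ability, Region, UnionMember}.
Backdoor paths from Industry to UrbanRes:
  P1: Industry <- UnionMember -> UrbanRes
  P2: Industry <- UnionMember -> Experience <- Ability -> UrbanRes
  P3: Industry <- UnionMember -> Experience <- UrbanRes
  P4: Industry <- UnionMember -> Experience <- Income <- UrbanRes
  P5: Industry <- Ability -> UrbanRes
  P6: Industry <- Ability -> Experience <- UnionMember -> UrbanRes
  P7: Industry <- Ability -> Experience <- UrbanRes
  P8: Industry <- Ability -> Experience <- Income <- UrbanRes
The empty set is not sufficient: P1 (Industry <- UnionMember -> UrbanRes) has no collider blocking it and no conditioned non-collider, so it is open.
Try {Ability, UnionMember}:
  P1: blocked at fork node UnionMember ∈ conditioning set.
  P2: blocked at fork node UnionMember ∈ conditioning set.
  P3: blocked at fork node UnionMember ∈ conditioning set.
  P4: blocked at fork node UnionMember ∈ conditioning set.
  P5: blocked at fork node Ability ∈ conditioning set.
  P6: blocked at fork node Ability ∈ conditioning set.
  P7: blocked at fork node Ability ∈ conditioning set.
  P8: blocked at fork node Ability ∈ conditioning set.
{Ability, UnionMember} contains no descendant of Industry and blocks every backdoor path.
Every element of {Ability, UnionMember} is needed (dropping Ability leaves P5 open; dropping UnionMember leaves P1 open), so no proper subset is valid.
Among all size-2 subsets of the eligible variables, only {Ability, UnionMember} blocks every backdoor path, so it is the unique smallest valid adjustment set.

{Ability, UnionMember}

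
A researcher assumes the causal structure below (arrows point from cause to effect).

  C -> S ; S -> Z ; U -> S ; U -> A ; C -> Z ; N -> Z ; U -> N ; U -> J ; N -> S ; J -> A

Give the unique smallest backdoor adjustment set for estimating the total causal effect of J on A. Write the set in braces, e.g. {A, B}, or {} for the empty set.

Variables eligible for adjustment (non-descendants of J, excluding J and A): {C, N, S, U, Z}.
Backdoor paths from J to A:
  P1: J <- U -> A
The empty set is not sufficient: P1 (J <- U -> A) has no collider blocking it and no conditioned non-collider, so it is open.
Try {U}:
  P1: blocked at fork node U ∈ conditioning set.
{U} contains no descendant of J and blocks every backdoor path.
No other singleton works — e.g. {N} leaves P1 open — so {U} is the unique smallest valid adjustment set.

{U}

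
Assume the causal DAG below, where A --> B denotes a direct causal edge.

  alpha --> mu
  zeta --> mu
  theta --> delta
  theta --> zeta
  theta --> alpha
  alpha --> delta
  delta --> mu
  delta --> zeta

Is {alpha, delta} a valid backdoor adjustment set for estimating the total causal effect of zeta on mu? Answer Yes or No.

Yes

Backdoor paths from zeta to mu (paths whose first edge points into zeta):
  P1: zeta <- theta -> alpha -> delta -> mu
  P2: zeta <- theta -> alpha -> mu
  P3: zeta <- theta -> delta <- alpha -> mu
  P4: zeta <- theta -> delta -> mu
  P5: zeta <- delta <- theta -> alpha -> mu
  P6: zeta <- delta <- alpha -> mu
  P7: zeta <- delta -> mu
Condition 1 (no descendant of zeta in the set): holds — descendants of zeta are {mu}; none are in {alpha, delta}.
Condition 2 (every backdoor path blocked by {alpha, delta}):
  P1: blocked at chain node alpha ∈ conditioning set.
  P2: blocked at chain node alpha ∈ conditioning set.
  P3: blocked at fork node alpha ∈ conditioning set.
  P4: blocked at chain node delta ∈ conditioning set.
  P5: blocked at chain node delta ∈ conditioning set.
  P6: blocked at chain node delta ∈ conditioning set.
  P7: blocked at fork node delta ∈ conditioning set.
{alpha, delta} satisfies the backdoor criterion.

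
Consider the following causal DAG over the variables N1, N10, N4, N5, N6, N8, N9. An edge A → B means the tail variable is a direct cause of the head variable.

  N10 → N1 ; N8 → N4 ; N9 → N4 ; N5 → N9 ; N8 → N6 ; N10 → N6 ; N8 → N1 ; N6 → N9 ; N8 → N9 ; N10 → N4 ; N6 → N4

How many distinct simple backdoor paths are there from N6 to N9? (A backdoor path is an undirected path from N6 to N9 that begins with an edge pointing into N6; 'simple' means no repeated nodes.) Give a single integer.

7

A backdoor path from N6 to N9 is any simple undirected path whose first edge points into N6 (i.e. leaves N6 via a parent).
Parents of N6: {N10, N8}.
Enumerating:
  P1: N6 <- N10 -> N4 <- N8 -> N9
  P2: N6 <- N10 -> N4 <- N9
  P3: N6 <- N10 -> N1 <- N8 -> N9
  P4: N6 <- N10 -> N1 <- N8 -> N4 <- N9
  P5: N6 <- N8 -> N9
  P6: N6 <- N8 -> N4 <- N9
  P7: N6 <- N8 -> N1 <- N10 -> N4 <- N9
That exhausts the simple backdoor paths. Count: 7.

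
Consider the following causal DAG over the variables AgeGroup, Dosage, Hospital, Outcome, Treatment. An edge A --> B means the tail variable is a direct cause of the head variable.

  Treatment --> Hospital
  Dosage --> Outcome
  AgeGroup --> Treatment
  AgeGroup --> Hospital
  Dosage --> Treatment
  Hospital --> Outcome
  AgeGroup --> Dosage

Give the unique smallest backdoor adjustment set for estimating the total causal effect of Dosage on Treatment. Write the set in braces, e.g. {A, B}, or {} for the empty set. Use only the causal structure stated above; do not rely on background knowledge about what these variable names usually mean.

{AgeGroup}

Variables eligible for adjustment (non-descendants of Dosage, excluding Dosage and Treatment): {AgeGroup}.
Backdoor paths from Dosage to Treatment:
  P1: Dosage <- AgeGroup -> Treatment
  P2: Dosage <- AgeGroup -> Hospital <- Treatment
The empty set is not sufficient: P1 (Dosage <- AgeGroup -> Treatment) has no collider blocking it and no conditioned non-collider, so it is open.
Try {AgeGroup}:
  P1: blocked at fork node AgeGroup ∈ conditioning set.
  P2: blocked at fork node AgeGroup ∈ conditioning set.
{AgeGroup} contains no descendant of Dosage and blocks every backdoor path.
{AgeGroup} is the unique smallest valid adjustment set.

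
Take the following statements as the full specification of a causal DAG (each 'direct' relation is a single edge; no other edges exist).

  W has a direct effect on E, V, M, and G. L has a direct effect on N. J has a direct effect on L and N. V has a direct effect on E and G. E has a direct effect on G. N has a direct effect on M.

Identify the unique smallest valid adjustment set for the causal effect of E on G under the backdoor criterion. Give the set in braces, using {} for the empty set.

{V, W}

Variables eligible for adjustment (non-descendants of E, excluding E and G): {J, L, M, N, V, W}.
Backdoor paths from E to G:
  P1: E <- W -> V -> G
  P2: E <- W -> G
  P3: E <- V <- W -> G
  P4: E <- V -> G
The empty set is not sufficient: P1 (E <- W -> V -> G) has no collider blocking it and no conditioned non-collider, so it is open.
Try {V, W}:
  P1: blocked at fork node W ∈ conditioning set.
  P2: blocked at fork node W ∈ conditioning set.
  P3: blocked at chain node V ∈ conditioning set.
  P4: blocked at fork node V ∈ conditioning set.
{V, W} contains no descendant of E and blocks every backdoor path.
Every element of {V, W} is needed (dropping V leaves P4 open; dropping W leaves P2 open), so no proper subset is valid.
Among all size-2 subsets of the eligible variables, only {V, W} blocks every backdoor path, so it is the unique smallest valid adjustment set.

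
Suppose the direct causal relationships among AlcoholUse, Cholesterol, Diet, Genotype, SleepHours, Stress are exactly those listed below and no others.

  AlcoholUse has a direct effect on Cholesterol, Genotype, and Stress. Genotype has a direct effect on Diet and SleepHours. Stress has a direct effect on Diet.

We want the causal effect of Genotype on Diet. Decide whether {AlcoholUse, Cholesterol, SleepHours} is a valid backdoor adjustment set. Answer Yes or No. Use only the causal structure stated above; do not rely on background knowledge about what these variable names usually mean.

No

Backdoor paths from Genotype to Diet (paths whose first edge points into Genotype):
  P1: Genotype <- AlcoholUse -> Stress -> Diet
Condition 1 (no descendant of Genotype in the set): FAILS — SleepHours is a descendant of Genotype.
Condition 2 (every backdoor path blocked by {AlcoholUse, Cholesterol, SleepHours}):
  P1: blocked at fork node AlcoholUse ∈ conditioning set.
{AlcoholUse, Cholesterol, SleepHours} does not satisfy the backdoor criterion.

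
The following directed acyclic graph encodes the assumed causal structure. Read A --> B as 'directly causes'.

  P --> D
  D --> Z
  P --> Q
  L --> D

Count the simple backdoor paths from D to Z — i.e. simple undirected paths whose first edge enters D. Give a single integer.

A backdoor path from D to Z is any simple undirected path whose first edge points into D (i.e. leaves D via a parent).
Parents of D: {L, P}.
No simple path from any parent of D reaches Z without revisiting D, so there are no backdoor paths.

0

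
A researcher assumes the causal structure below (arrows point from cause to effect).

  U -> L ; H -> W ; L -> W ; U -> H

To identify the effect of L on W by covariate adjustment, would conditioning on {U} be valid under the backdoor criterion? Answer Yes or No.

Yes

Backdoor paths from L to W (paths whose first edge points into L):
  P1: L <- U -> H -> W
Condition 1 (no descendant of L in the set): holds — descendants of L are {W}; none are in {U}.
Condition 2 (every backdoor path blocked by {U}):
  P1: blocked at fork node U ∈ conditioning set.
{U} satisfies the backdoor criterion.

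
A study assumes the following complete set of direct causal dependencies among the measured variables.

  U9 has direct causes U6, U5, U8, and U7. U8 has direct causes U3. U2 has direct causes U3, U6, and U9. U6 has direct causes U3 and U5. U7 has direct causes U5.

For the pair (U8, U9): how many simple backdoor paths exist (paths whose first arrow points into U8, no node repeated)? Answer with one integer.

A backdoor path from U8 to U9 is any simple undirected path whose first edge points into U8 (i.e. leaves U8 via a parent).
Parents of U8: {U3}.
Enumerating:
  P1: U8 <- U3 -> U6 <- U5 -> U7 -> U9
  P2: U8 <- U3 -> U6 <- U5 -> U9
  P3: U8 <- U3 -> U6 -> U9
  P4: U8 <- U3 -> U6 -> U2 <- U9
  P5: U8 <- U3 -> U2 <- U6 <- U5 -> U7 -> U9
  P6: U8 <- U3 -> U2 <- U6 <- U5 -> U9
  P7: U8 <- U3 -> U2 <- U6 -> U9
  P8: U8 <- U3 -> U2 <- U9
That exhausts the simple backdoor paths. Count: 8.

8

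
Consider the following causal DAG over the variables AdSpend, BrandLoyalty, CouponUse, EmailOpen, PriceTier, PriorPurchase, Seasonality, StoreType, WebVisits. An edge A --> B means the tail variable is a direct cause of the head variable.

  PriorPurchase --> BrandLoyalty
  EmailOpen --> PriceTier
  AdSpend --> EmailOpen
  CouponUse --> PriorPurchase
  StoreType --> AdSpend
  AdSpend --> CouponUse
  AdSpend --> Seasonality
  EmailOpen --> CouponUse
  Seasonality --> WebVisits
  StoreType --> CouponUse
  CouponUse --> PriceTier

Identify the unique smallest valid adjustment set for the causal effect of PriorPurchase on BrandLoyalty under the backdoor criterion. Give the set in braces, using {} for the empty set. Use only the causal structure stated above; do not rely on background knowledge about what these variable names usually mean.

Variables eligible for adjustment (non-descendants of PriorPurchase, excluding PriorPurchase and BrandLoyalty): {AdSpend, CouponUse, EmailOpen, PriceTier, Seasonality, StoreType, WebVisits}.
Backdoor paths from PriorPurchase to BrandLoyalty:
  (none)
With no backdoor paths the empty set already satisfies the criterion, and it is trivially minimal.

{}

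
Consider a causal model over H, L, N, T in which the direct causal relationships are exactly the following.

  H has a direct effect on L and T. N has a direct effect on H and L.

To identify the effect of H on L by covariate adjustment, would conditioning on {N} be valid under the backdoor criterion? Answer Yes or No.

Backdoor paths from H to L (paths whose first edge points into H):
  P1: H <- N -> L
Condition 1 (no descendant of H in the set): holds — descendants of H are {L, T}; none are in {N}.
Condition 2 (every backdoor path blocked by {N}):
  P1: blocked at fork node N ∈ conditioning set.
{N} satisfies the backdoor criterion.

Yes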